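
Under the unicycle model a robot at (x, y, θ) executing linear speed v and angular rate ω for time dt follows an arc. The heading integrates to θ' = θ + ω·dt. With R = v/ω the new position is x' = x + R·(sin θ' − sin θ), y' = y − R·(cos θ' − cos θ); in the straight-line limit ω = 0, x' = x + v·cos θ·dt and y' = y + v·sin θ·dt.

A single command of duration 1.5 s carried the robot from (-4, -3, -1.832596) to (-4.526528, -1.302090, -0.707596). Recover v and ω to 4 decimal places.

Δθ = -0.707596 − -1.832596 = 1.125000
ω = Δθ/dt = 1.125000/1.5 = 0.7500
R = −Δy/(cos θ' − cos θ) = -1.6667
v = R·ω = -1.6667·0.7500 = -1.2500

v = -1.2500, ω = 0.7500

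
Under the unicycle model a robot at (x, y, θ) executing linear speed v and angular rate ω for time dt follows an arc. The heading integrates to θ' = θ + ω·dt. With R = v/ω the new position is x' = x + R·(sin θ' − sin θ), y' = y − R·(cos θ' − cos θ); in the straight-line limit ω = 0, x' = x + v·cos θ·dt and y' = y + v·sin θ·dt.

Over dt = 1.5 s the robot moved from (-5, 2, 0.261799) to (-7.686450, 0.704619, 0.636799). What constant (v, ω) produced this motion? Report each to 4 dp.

Δθ = 0.636799 − 0.261799 = 0.375000
ω = Δθ/dt = 0.375000/1.5 = 0.2500
R = Δx/(sin θ' − sin θ) = -8.0000
v = R·ω = -8.0000·0.2500 = -2.0000

v = -2.0000, ω = 0.2500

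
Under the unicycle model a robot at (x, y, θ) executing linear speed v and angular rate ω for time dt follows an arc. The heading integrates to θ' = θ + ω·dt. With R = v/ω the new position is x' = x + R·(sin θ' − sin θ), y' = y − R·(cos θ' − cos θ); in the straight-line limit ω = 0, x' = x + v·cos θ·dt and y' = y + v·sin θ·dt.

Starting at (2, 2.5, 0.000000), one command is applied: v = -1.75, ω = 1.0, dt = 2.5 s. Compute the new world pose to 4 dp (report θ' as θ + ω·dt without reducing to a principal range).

θ' = 0.0000 + 1.0·2.5 = 2.5000
R = v/ω = -1.75/1.0 = -1.7500
x' = 2 + -1.7500·(sin 2.5000 − sin 0.0000) = 0.9527
y' = 2.5 − -1.7500·(cos 2.5000 − cos 0.0000) = -0.6520

(0.9527, -0.6520, 2.5000)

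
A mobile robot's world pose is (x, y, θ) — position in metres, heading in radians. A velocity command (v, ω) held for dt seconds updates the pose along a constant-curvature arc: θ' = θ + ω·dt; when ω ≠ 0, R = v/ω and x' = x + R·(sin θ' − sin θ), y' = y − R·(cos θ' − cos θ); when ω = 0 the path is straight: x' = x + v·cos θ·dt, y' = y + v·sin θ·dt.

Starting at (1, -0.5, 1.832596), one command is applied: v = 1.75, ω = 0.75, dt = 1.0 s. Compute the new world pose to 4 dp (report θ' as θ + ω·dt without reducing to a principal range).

θ' = 1.8326 + 0.75·1.0 = 2.5826
R = v/ω = 1.75/0.75 = 2.3333
x' = 1 + 2.3333·(sin 2.5826 − sin 1.8326) = -0.0164
y' = -0.5 − 2.3333·(cos 2.5826 − cos 1.8326) = 0.8743

(-0.0164, 0.8743, 2.5826)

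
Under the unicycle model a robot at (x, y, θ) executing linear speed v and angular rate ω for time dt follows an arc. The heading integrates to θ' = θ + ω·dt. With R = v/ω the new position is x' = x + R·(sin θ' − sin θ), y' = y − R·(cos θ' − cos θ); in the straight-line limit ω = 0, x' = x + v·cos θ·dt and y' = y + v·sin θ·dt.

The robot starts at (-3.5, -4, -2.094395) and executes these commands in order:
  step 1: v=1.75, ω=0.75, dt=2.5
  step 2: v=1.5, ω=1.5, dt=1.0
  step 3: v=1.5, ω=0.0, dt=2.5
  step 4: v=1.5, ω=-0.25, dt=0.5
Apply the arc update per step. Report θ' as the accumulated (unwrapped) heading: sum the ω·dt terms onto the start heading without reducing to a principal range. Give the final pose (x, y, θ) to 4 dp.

step 1: θ'=-0.2194 (R=2.3333) → pose (-1.9871, -7.4441, -0.2194)
step 2: θ'=1.2806 (R=1.0000) → pose (-0.8113, -6.7542, 1.2806)
step 3: θ'=1.2806 (straight) → pose (0.2617, -3.1610, 1.2806)
step 4: θ'=1.1556 (R=-6.0000) → pose (0.5206, -2.4576, 1.1556)

(0.5206, -2.4576, 1.1556)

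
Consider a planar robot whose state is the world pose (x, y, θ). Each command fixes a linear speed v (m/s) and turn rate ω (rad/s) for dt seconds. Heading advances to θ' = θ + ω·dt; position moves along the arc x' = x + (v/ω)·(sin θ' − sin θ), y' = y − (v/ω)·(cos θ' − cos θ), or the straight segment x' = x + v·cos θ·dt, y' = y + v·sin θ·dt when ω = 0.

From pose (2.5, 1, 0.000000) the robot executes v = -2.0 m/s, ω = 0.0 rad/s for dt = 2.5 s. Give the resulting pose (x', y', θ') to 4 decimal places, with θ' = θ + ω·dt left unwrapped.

(-2.5000, 1.0000, 0.0000)

θ' = 0.0000 + 0.0·2.5 = 0.0000
ω = 0 → straight: x' = 2.5 + -2.0·cos(0.0000)·2.5 = -2.5000
y' = 1 + -2.0·sin(0.0000)·2.5 = 1.0000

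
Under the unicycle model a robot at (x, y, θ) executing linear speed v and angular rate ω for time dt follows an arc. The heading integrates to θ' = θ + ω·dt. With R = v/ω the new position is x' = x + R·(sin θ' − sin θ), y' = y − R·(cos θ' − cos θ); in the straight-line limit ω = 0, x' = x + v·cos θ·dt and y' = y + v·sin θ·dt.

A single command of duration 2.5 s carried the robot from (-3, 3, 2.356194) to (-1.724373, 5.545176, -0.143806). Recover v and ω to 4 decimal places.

v = 1.5000, ω = -1.0000

Δθ = -0.143806 − 2.356194 = -2.500000
ω = Δθ/dt = -2.500000/2.5 = -1.0000
R = −Δy/(cos θ' − cos θ) = -1.5000
v = R·ω = -1.5000·-1.0000 = 1.5000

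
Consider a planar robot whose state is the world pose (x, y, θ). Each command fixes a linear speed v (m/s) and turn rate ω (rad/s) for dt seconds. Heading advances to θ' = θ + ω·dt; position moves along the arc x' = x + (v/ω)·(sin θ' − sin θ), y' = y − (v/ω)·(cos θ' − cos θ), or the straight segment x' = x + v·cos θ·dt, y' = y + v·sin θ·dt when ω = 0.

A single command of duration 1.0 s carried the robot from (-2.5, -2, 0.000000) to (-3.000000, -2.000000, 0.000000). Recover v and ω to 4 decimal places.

v = -0.5000, ω = 0.0000

Δθ = 0.000000 − 0.000000 = 0.000000
ω = Δθ/dt = 0.000000/1.0 = 0.0000
ω = 0 → v = (Δx·cos θ + Δy·sin θ)/dt = -0.5000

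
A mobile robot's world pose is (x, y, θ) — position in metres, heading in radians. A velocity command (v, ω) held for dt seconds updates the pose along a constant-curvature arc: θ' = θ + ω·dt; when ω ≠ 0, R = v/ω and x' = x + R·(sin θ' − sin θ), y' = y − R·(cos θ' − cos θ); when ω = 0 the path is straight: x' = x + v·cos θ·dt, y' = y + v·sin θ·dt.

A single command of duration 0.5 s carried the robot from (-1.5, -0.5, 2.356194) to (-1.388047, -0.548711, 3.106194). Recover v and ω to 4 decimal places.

Δθ = 3.106194 − 2.356194 = 0.750000
ω = Δθ/dt = 0.750000/0.5 = 1.5000
R = Δx/(sin θ' − sin θ) = -0.1667
v = R·ω = -0.1667·1.5000 = -0.2500

v = -0.2500, ω = 1.5000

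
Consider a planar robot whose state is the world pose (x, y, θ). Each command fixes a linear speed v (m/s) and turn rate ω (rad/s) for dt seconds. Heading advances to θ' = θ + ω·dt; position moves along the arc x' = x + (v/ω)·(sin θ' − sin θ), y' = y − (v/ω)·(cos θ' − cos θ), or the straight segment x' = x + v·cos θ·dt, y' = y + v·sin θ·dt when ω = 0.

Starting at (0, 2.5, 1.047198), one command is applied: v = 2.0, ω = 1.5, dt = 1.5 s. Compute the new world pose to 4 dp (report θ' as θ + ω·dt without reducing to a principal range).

(-1.3613, 4.4839, 3.2972)

θ' = 1.0472 + 1.5·1.5 = 3.2972
R = v/ω = 2.0/1.5 = 1.3333
x' = 0 + 1.3333·(sin 3.2972 − sin 1.0472) = -1.3613
y' = 2.5 − 1.3333·(cos 3.2972 − cos 1.0472) = 4.4839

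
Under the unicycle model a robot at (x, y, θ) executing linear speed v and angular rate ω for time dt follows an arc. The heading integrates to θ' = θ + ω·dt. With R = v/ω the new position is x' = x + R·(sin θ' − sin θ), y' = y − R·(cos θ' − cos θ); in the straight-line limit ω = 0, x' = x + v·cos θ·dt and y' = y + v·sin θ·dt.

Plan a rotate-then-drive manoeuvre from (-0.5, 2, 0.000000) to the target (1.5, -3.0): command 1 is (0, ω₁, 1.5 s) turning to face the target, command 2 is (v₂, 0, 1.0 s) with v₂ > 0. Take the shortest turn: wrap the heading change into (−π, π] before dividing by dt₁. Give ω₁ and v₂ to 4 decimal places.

ω₁ = -0.7935, v₂ = 5.3852

heading to target = atan2(-3−2, 1.5−-0.5) = -1.1903
Δθ = wrap(-1.1903 − 0.0000) = -1.1903; ω₁ = Δθ/dt₁ = -0.7935
distance = √((1.5−-0.5)² + (-3−2)²) = 5.3852; v₂ = distance/dt₂ = 5.3852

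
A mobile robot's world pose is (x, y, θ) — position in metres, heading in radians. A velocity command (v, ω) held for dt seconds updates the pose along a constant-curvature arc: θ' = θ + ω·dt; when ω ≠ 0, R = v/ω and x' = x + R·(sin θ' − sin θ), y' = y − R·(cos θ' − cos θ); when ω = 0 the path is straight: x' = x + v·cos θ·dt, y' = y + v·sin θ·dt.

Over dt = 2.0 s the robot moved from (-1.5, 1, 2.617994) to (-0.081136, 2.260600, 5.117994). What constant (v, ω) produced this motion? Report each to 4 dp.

v = -1.2500, ω = 1.2500

Δθ = 5.117994 − 2.617994 = 2.500000
ω = Δθ/dt = 2.500000/2.0 = 1.2500
R = Δx/(sin θ' − sin θ) = -1.0000
v = R·ω = -1.0000·1.2500 = -1.2500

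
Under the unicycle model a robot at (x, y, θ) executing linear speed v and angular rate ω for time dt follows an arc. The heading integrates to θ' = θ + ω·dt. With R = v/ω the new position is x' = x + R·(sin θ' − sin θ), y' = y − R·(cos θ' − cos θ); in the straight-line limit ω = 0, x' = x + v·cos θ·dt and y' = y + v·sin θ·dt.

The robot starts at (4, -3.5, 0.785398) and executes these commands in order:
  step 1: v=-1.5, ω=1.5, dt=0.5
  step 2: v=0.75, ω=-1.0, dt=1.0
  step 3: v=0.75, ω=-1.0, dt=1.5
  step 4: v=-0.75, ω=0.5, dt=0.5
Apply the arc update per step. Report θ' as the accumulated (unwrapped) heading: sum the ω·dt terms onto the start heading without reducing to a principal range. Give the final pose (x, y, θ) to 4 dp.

step 1: θ'=1.5354 (R=-1.0000) → pose (3.7077, -4.1717, 1.5354)
step 2: θ'=0.5354 (R=-0.7500) → pose (4.0746, -3.5532, 0.5354)
step 3: θ'=-0.9646 (R=-0.7500) → pose (5.0736, -3.7710, -0.9646)
step 4: θ'=-0.7146 (R=-1.5000) → pose (4.8239, -3.4925, -0.7146)

(4.8239, -3.4925, -0.7146)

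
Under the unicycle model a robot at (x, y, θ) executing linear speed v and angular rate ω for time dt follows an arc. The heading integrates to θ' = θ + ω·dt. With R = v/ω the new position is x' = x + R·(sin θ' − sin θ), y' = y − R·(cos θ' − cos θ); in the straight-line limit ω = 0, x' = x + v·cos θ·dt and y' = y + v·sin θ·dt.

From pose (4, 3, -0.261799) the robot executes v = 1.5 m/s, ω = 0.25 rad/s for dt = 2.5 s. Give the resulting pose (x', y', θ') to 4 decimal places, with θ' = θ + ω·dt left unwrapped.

(7.6845, 3.1870, 0.3632)

θ' = -0.2618 + 0.25·2.5 = 0.3632
R = v/ω = 1.5/0.25 = 6.0000
x' = 4 + 6.0000·(sin 0.3632 − sin -0.2618) = 7.6845
y' = 3 − 6.0000·(cos 0.3632 − cos -0.2618) = 3.1870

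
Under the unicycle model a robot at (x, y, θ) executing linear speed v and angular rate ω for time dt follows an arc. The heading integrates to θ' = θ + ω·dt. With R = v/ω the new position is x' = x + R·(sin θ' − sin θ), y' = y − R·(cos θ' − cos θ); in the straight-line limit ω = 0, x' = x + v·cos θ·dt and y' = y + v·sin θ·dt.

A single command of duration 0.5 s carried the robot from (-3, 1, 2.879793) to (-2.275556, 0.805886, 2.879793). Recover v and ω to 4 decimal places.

v = -1.5000, ω = 0.0000

Δθ = 2.879793 − 2.879793 = 0.000000
ω = Δθ/dt = 0.000000/0.5 = 0.0000
ω = 0 → v = (Δx·cos θ + Δy·sin θ)/dt = -1.5000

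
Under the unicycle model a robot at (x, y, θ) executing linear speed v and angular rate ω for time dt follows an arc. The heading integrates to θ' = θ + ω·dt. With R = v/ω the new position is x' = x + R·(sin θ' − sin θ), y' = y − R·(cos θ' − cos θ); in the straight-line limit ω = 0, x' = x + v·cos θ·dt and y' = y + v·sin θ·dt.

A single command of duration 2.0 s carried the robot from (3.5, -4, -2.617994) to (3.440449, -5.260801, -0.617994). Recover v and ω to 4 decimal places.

Δθ = -0.617994 − -2.617994 = 2.000000
ω = Δθ/dt = 2.000000/2.0 = 1.0000
R = −Δy/(cos θ' − cos θ) = 0.7500
v = R·ω = 0.7500·1.0000 = 0.7500

v = 0.7500, ω = 1.0000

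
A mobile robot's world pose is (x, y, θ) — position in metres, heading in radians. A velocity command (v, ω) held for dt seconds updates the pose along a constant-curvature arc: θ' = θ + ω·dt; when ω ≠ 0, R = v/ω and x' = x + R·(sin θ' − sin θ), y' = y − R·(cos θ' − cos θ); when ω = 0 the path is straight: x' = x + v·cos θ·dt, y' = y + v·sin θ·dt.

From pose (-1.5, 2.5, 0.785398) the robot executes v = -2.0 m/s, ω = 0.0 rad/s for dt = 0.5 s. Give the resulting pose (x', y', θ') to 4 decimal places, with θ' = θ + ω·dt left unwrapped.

(-2.2071, 1.7929, 0.7854)

θ' = 0.7854 + 0.0·0.5 = 0.7854
ω = 0 → straight: x' = -1.5 + -2.0·cos(0.7854)·0.5 = -2.2071
y' = 2.5 + -2.0·sin(0.7854)·0.5 = 1.7929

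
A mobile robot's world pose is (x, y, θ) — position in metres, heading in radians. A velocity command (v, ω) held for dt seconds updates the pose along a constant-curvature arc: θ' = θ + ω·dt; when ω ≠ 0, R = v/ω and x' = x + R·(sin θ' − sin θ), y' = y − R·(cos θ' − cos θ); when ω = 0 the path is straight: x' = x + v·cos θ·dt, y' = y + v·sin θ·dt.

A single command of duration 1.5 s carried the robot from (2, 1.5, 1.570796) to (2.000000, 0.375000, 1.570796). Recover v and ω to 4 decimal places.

Δθ = 1.570796 − 1.570796 = 0.000000
ω = Δθ/dt = 0.000000/1.5 = 0.0000
ω = 0 → v = (Δx·cos θ + Δy·sin θ)/dt = -0.7500

v = -0.7500, ω = 0.0000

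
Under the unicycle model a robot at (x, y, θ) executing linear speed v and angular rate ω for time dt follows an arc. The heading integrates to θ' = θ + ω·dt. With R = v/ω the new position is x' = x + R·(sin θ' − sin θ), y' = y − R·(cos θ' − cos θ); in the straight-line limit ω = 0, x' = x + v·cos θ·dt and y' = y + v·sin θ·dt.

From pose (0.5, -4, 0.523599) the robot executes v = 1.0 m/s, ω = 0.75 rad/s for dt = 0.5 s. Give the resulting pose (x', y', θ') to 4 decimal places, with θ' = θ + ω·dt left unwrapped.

θ' = 0.5236 + 0.75·0.5 = 0.8986
R = v/ω = 1.0/0.75 = 1.3333
x' = 0.5 + 1.3333·(sin 0.8986 − sin 0.5236) = 0.8766
y' = -4 − 1.3333·(cos 0.8986 − cos 0.5236) = -3.6756

(0.8766, -3.6756, 0.8986)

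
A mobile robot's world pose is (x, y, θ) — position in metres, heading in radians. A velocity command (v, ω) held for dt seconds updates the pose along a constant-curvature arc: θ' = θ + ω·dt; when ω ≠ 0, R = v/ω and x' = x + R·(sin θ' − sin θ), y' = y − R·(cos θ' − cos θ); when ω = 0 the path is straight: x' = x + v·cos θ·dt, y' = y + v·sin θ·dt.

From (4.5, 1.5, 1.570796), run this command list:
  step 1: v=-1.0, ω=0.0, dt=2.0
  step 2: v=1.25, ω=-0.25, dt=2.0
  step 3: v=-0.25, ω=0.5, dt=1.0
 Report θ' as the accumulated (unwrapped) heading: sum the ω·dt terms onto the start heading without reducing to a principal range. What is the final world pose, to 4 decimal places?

step 1: θ'=1.5708 (straight) → pose (4.5000, -0.5000, 1.5708)
step 2: θ'=1.0708 (R=-5.0000) → pose (5.1121, 1.8971, 1.0708)
step 3: θ'=1.5708 (R=-0.5000) → pose (5.0509, 1.6574, 1.5708)

(5.0509, 1.6574, 1.5708)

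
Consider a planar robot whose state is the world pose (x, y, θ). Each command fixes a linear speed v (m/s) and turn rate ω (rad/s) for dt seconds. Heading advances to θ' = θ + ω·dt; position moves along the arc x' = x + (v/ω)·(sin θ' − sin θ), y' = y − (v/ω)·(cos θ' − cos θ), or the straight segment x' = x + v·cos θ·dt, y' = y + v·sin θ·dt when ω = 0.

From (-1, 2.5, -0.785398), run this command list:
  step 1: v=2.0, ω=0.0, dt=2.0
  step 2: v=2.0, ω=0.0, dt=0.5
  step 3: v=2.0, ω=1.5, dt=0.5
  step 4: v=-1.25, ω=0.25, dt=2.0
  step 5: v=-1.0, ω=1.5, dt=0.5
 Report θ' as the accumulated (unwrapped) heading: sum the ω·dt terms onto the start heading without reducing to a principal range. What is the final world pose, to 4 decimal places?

(0.6878, -2.3156, 1.2146)

step 1: θ'=-0.7854 (straight) → pose (1.8284, -0.3284, -0.7854)
step 2: θ'=-0.7854 (straight) → pose (2.5355, -1.0355, -0.7854)
step 3: θ'=-0.0354 (R=1.3333) → pose (3.4312, -1.4252, -0.0354)
step 4: θ'=0.4646 (R=-5.0000) → pose (1.0139, -1.9521, 0.4646)
step 5: θ'=1.2146 (R=-0.6667) → pose (0.6878, -2.3156, 1.2146)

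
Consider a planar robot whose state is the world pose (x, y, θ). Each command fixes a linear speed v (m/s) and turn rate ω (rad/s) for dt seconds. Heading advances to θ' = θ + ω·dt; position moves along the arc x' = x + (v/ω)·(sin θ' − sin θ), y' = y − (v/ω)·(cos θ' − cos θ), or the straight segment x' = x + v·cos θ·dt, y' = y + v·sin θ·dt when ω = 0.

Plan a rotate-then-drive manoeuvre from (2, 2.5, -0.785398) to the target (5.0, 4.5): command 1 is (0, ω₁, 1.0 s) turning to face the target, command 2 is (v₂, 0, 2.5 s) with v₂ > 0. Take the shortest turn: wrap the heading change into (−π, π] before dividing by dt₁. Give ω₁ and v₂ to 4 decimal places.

heading to target = atan2(4.5−2.5, 5−2) = 0.5880
Δθ = wrap(0.5880 − -0.7854) = 1.3734; ω₁ = Δθ/dt₁ = 1.3734
distance = √((5−2)² + (4.5−2.5)²) = 3.6056; v₂ = distance/dt₂ = 1.4422

ω₁ = 1.3734, v₂ = 1.4422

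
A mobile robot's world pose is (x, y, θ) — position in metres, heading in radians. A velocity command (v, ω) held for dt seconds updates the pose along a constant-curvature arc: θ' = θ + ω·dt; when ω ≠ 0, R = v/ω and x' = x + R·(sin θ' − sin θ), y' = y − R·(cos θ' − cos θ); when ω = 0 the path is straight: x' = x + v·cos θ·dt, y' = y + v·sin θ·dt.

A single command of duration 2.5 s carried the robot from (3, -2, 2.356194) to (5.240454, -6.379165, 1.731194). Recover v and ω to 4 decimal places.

Δθ = 1.731194 − 2.356194 = -0.625000
ω = Δθ/dt = -0.625000/2.5 = -0.2500
R = −Δy/(cos θ' − cos θ) = 8.0000
v = R·ω = 8.0000·-0.2500 = -2.0000

v = -2.0000, ω = -0.2500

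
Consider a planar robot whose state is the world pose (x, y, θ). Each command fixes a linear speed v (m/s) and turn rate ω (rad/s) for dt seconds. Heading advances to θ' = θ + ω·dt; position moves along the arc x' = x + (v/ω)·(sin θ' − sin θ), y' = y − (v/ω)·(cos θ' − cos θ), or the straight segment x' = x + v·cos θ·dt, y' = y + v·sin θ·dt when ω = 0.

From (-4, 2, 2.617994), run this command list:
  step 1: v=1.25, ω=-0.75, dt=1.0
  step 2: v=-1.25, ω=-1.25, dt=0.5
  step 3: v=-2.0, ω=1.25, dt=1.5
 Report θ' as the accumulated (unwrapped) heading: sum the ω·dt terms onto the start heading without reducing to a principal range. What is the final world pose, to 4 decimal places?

step 1: θ'=1.8680 (R=-1.6667) → pose (-4.7603, 2.9553, 1.8680)
step 2: θ'=1.2430 (R=1.0000) → pose (-4.7697, 2.3405, 1.2430)
step 3: θ'=3.1180 (R=-1.6000) → pose (-3.2926, 0.2258, 3.1180)

(-3.2926, 0.2258, 3.1180)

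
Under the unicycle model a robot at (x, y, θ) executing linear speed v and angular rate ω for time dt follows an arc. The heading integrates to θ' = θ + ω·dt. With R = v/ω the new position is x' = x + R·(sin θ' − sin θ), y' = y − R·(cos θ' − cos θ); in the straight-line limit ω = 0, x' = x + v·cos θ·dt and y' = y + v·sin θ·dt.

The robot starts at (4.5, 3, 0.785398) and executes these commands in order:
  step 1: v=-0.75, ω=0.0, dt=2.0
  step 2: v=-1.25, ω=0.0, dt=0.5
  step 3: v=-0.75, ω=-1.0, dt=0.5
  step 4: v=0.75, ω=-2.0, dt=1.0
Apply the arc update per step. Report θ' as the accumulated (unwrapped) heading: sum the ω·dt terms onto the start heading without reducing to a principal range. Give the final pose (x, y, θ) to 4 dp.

step 1: θ'=0.7854 (straight) → pose (3.4393, 1.9393, 0.7854)
step 2: θ'=0.7854 (straight) → pose (2.9974, 1.4974, 0.7854)
step 3: θ'=0.2854 (R=0.7500) → pose (2.6782, 1.3081, 0.2854)
step 4: θ'=-1.7146 (R=-0.3750) → pose (3.1549, 0.8945, -1.7146)

(3.1549, 0.8945, -1.7146)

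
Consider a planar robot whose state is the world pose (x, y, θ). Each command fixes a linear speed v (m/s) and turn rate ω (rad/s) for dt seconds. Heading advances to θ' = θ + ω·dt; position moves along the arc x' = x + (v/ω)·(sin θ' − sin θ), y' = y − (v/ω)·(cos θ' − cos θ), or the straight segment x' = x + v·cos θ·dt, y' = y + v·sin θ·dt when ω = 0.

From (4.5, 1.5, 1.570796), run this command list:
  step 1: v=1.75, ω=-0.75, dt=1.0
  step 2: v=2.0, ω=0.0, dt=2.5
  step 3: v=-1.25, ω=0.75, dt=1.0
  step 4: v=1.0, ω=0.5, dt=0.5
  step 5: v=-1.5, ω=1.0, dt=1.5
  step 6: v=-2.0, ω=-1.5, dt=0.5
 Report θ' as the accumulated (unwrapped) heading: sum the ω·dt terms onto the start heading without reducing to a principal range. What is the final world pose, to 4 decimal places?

step 1: θ'=0.8208 (R=-2.3333) → pose (5.1261, 3.0905, 0.8208)
step 2: θ'=0.8208 (straight) → pose (8.5343, 6.7489, 0.8208)
step 3: θ'=1.5708 (R=-1.6667) → pose (8.0871, 5.6129, 1.5708)
step 4: θ'=1.8208 (R=2.0000) → pose (8.0249, 6.1077, 1.8208)
step 5: θ'=3.3208 (R=-1.5000) → pose (9.7456, 5.0028, 3.3208)
step 6: θ'=2.5708 (R=1.3333) → pose (10.7037, 4.8128, 2.5708)

(10.7037, 4.8128, 2.5708)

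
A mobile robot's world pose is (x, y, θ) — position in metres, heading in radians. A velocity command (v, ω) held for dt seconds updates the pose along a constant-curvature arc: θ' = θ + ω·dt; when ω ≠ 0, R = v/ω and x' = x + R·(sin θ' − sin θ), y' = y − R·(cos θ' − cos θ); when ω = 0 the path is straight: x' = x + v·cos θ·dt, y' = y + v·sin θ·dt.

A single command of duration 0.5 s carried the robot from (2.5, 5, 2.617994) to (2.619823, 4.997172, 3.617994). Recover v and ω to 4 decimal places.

v = -0.2500, ω = 2.0000

Δθ = 3.617994 − 2.617994 = 1.000000
ω = Δθ/dt = 1.000000/0.5 = 2.0000
R = Δx/(sin θ' − sin θ) = -0.1250
v = R·ω = -0.1250·2.0000 = -0.2500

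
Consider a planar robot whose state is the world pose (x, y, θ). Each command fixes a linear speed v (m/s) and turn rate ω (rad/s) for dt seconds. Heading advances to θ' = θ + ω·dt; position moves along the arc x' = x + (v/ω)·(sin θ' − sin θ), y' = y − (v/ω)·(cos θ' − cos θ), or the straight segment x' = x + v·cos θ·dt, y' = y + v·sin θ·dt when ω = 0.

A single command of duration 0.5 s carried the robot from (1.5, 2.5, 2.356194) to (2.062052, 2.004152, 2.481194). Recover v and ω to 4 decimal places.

Δθ = 2.481194 − 2.356194 = 0.125000
ω = Δθ/dt = 0.125000/0.5 = 0.2500
R = Δx/(sin θ' − sin θ) = -6.0000
v = R·ω = -6.0000·0.2500 = -1.5000

v = -1.5000, ω = 0.2500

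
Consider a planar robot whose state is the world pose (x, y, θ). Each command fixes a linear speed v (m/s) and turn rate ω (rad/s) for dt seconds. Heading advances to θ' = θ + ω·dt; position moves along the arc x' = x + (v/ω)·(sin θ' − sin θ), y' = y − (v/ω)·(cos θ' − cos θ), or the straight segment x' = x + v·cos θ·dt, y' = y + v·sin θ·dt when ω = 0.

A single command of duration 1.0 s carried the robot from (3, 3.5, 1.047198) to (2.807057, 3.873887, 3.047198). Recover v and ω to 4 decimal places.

v = 0.5000, ω = 2.0000

Δθ = 3.047198 − 1.047198 = 2.000000
ω = Δθ/dt = 2.000000/1.0 = 2.0000
R = −Δy/(cos θ' − cos θ) = 0.2500
v = R·ω = 0.2500·2.0000 = 0.5000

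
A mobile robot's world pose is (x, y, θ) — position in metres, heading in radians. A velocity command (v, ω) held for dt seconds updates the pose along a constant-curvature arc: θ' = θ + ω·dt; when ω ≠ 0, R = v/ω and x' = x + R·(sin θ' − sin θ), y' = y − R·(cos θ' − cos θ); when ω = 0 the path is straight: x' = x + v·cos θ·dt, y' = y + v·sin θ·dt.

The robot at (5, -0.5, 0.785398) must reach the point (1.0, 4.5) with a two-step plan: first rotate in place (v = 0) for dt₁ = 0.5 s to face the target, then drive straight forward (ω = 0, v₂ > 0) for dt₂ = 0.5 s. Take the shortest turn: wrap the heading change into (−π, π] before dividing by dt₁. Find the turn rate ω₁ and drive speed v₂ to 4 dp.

heading to target = atan2(4.5−-0.5, 1−5) = 2.2455
Δθ = wrap(2.2455 − 0.7854) = 1.4601; ω₁ = Δθ/dt₁ = 2.9203
distance = √((1−5)² + (4.5−-0.5)²) = 6.4031; v₂ = distance/dt₂ = 12.8062

ω₁ = 2.9203, v₂ = 12.8062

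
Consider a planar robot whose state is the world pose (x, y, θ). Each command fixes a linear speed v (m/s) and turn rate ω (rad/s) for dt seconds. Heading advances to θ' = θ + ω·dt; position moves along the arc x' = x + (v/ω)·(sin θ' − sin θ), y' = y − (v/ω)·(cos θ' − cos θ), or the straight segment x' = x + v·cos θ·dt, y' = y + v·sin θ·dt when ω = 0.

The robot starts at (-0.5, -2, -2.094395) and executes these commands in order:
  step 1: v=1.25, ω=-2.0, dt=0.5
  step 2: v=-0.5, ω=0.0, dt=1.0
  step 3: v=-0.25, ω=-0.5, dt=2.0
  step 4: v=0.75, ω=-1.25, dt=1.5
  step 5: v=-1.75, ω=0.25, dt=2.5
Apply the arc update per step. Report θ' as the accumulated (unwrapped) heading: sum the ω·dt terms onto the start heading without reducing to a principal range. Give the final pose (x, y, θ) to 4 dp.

(-3.2646, -4.1025, -5.3444)

step 1: θ'=-3.0944 (R=-0.6250) → pose (-1.0118, -2.3118, -3.0944)
step 2: θ'=-3.0944 (straight) → pose (-0.5123, -2.2882, -3.0944)
step 3: θ'=-4.0944 (R=0.5000) → pose (-0.0812, -2.4980, -4.0944)
step 4: θ'=-5.9694 (R=-0.6000) → pose (0.2226, -1.5796, -5.9694)
step 5: θ'=-5.3444 (R=-7.0000) → pose (-3.2646, -4.1025, -5.3444)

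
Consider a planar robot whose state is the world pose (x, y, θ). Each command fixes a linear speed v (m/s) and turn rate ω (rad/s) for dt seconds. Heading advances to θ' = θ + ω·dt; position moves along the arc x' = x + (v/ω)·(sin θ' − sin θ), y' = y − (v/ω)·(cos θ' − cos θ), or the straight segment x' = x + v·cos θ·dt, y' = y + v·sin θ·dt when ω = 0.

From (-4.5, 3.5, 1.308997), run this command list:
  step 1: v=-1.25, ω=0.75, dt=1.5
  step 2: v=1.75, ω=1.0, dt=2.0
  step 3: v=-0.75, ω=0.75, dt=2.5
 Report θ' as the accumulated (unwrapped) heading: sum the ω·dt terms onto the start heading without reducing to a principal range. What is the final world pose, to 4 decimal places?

step 1: θ'=2.4340 (R=-1.6667) → pose (-3.9735, 1.8021, 2.4340)
step 2: θ'=4.4340 (R=1.7500) → pose (-6.7936, 0.9531, 4.4340)
step 3: θ'=6.3090 (R=-1.0000) → pose (-7.7809, 2.2276, 6.3090)

(-7.7809, 2.2276, 6.3090)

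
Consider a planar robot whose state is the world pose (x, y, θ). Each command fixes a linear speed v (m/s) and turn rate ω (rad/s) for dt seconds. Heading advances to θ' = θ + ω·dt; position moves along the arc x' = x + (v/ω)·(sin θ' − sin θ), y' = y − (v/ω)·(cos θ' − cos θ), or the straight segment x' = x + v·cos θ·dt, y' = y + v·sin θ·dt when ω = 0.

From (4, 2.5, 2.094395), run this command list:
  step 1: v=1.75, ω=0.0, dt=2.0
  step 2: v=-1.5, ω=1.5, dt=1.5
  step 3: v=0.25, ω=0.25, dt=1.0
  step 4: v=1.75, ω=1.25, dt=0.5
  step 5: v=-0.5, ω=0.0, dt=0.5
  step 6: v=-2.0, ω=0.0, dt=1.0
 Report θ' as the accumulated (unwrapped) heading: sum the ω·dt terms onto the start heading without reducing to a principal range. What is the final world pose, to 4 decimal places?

step 1: θ'=2.0944 (straight) → pose (2.2500, 5.5311, 2.0944)
step 2: θ'=4.3444 (R=-1.0000) → pose (4.0491, 5.6713, 4.3444)
step 3: θ'=4.5944 (R=1.0000) → pose (3.9891, 5.4293, 4.5944)
step 4: θ'=5.2194 (R=1.4000) → pose (4.1555, 4.5847, 5.2194)
step 5: θ'=5.2194 (straight) → pose (4.0341, 4.8033, 5.2194)
step 6: θ'=5.2194 (straight) → pose (3.0629, 6.5517, 5.2194)

(3.0629, 6.5517, 5.2194)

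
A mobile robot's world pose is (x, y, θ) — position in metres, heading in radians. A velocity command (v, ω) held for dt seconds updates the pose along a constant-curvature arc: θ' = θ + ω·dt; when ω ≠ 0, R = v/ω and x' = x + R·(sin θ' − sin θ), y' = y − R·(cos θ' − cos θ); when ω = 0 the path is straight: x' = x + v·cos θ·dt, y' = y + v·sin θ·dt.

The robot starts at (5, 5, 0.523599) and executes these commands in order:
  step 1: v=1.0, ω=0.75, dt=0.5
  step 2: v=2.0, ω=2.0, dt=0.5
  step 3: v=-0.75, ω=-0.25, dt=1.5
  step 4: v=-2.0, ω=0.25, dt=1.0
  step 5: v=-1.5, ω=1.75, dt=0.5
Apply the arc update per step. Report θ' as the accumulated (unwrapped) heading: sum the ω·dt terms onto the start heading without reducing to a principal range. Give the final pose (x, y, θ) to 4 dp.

(6.2863, 2.5905, 2.6486)

step 1: θ'=0.8986 (R=1.3333) → pose (5.3766, 5.3244, 0.8986)
step 2: θ'=1.8986 (R=1.0000) → pose (5.5409, 6.2691, 1.8986)
step 3: θ'=1.5236 (R=3.0000) → pose (5.6973, 5.1617, 1.5236)
step 4: θ'=1.7736 (R=-8.0000) → pose (5.8524, 3.1729, 1.7736)
step 5: θ'=2.6486 (R=-0.8571) → pose (6.2863, 2.5905, 2.6486)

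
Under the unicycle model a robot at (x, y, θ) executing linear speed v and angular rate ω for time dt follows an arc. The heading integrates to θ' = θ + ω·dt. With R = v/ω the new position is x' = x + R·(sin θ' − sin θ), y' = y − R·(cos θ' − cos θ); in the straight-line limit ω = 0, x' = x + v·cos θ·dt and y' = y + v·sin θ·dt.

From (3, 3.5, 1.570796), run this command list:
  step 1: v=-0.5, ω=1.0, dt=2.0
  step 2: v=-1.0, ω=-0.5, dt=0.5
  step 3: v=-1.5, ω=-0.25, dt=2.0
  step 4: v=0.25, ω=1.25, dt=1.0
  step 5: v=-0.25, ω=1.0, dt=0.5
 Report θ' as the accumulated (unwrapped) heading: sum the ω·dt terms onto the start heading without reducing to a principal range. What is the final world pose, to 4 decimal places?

step 1: θ'=3.5708 (R=-0.5000) → pose (3.7081, 3.0454, 3.5708)
step 2: θ'=3.3208 (R=2.0000) → pose (4.1839, 3.1947, 3.3208)
step 3: θ'=2.8208 (R=6.0000) → pose (7.1453, 2.9847, 2.8208)
step 4: θ'=4.0708 (R=0.2000) → pose (6.9220, 2.9146, 4.0708)
step 5: θ'=4.5708 (R=-0.2500) → pose (6.9692, 3.0290, 4.5708)

(6.9692, 3.0290, 4.5708)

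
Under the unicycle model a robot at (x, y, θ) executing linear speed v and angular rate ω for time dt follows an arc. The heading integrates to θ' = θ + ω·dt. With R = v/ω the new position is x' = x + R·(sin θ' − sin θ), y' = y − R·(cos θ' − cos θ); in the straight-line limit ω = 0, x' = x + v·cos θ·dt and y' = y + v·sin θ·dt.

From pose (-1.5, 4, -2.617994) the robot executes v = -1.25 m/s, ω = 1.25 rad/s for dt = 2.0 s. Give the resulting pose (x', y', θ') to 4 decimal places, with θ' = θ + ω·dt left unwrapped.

(-1.8823, 5.8591, -0.1180)

θ' = -2.6180 + 1.25·2.0 = -0.1180
R = v/ω = -1.25/1.25 = -1.0000
x' = -1.5 + -1.0000·(sin -0.1180 − sin -2.6180) = -1.8823
y' = 4 − -1.0000·(cos -0.1180 − cos -2.6180) = 5.8591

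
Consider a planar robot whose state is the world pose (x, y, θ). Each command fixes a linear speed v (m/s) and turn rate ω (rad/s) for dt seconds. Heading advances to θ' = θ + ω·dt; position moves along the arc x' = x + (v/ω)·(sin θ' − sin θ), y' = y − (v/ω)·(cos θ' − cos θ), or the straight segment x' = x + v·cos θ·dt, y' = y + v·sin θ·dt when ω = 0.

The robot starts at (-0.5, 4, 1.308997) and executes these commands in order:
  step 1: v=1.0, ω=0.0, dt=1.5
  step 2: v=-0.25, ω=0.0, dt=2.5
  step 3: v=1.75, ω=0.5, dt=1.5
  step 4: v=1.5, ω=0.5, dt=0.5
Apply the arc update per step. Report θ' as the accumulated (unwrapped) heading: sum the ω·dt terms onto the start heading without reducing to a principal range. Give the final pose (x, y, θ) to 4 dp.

step 1: θ'=1.3090 (straight) → pose (-0.1118, 5.4489, 1.3090)
step 2: θ'=1.3090 (straight) → pose (-0.2735, 4.8452, 1.3090)
step 3: θ'=2.0590 (R=3.5000) → pose (-0.5631, 7.3927, 2.0590)
step 4: θ'=2.3090 (R=3.0000) → pose (-0.9936, 8.0044, 2.3090)

(-0.9936, 8.0044, 2.3090)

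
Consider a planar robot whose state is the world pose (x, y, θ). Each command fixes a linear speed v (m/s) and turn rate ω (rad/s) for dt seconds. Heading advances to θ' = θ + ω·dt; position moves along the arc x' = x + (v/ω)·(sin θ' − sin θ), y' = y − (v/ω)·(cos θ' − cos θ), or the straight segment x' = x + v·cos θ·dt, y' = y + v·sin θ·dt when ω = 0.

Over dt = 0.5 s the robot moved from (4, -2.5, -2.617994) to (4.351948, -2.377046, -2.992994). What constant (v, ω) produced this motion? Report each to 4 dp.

v = -0.7500, ω = -0.7500

Δθ = -2.992994 − -2.617994 = -0.375000
ω = Δθ/dt = -0.375000/0.5 = -0.7500
R = Δx/(sin θ' − sin θ) = 1.0000
v = R·ω = 1.0000·-0.7500 = -0.7500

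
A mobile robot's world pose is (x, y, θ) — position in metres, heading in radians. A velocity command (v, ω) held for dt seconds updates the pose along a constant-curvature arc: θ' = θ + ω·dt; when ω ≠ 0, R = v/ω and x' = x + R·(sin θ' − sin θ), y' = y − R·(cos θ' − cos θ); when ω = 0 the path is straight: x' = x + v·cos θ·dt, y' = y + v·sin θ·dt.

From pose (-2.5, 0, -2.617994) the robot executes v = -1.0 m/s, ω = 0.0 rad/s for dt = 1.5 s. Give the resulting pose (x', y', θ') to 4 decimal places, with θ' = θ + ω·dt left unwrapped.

(-1.2010, 0.7500, -2.6180)

θ' = -2.6180 + 0.0·1.5 = -2.6180
ω = 0 → straight: x' = -2.5 + -1.0·cos(-2.6180)·1.5 = -1.2010
y' = 0 + -1.0·sin(-2.6180)·1.5 = 0.7500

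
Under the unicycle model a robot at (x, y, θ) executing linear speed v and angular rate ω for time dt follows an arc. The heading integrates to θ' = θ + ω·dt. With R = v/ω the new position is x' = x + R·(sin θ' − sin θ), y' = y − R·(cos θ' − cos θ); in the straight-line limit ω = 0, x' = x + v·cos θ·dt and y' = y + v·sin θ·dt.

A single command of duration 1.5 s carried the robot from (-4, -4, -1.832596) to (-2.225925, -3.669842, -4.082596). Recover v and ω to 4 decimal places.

Δθ = -4.082596 − -1.832596 = -2.250000
ω = Δθ/dt = -2.250000/1.5 = -1.5000
R = Δx/(sin θ' − sin θ) = 1.0000
v = R·ω = 1.0000·-1.5000 = -1.5000

v = -1.5000, ω = -1.5000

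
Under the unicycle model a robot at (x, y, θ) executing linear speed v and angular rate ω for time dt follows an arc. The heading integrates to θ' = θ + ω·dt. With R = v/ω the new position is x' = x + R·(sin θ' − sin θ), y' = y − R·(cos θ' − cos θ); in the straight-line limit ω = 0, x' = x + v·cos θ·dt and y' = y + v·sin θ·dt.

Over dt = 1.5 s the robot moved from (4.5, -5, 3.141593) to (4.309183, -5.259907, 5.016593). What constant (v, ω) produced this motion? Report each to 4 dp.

Δθ = 5.016593 − 3.141593 = 1.875000
ω = Δθ/dt = 1.875000/1.5 = 1.2500
R = −Δy/(cos θ' − cos θ) = 0.2000
v = R·ω = 0.2000·1.2500 = 0.2500

v = 0.2500, ω = 1.2500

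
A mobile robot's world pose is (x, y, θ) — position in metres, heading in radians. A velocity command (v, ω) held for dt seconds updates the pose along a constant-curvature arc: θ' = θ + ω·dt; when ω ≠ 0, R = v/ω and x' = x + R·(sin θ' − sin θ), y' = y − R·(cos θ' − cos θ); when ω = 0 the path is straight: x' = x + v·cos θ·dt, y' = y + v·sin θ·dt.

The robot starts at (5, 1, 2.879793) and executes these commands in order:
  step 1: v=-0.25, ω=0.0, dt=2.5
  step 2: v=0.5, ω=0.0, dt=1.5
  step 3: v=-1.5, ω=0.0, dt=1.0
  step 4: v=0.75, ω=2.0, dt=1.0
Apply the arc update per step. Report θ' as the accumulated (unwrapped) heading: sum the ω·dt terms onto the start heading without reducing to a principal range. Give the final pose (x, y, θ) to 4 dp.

step 1: θ'=2.8798 (straight) → pose (5.6037, 0.8382, 2.8798)
step 2: θ'=2.8798 (straight) → pose (4.8793, 1.0324, 2.8798)
step 3: θ'=2.8798 (straight) → pose (6.3281, 0.6441, 2.8798)
step 4: θ'=4.8798 (R=0.3750) → pose (5.8613, 0.2194, 4.8798)

(5.8613, 0.2194, 4.8798)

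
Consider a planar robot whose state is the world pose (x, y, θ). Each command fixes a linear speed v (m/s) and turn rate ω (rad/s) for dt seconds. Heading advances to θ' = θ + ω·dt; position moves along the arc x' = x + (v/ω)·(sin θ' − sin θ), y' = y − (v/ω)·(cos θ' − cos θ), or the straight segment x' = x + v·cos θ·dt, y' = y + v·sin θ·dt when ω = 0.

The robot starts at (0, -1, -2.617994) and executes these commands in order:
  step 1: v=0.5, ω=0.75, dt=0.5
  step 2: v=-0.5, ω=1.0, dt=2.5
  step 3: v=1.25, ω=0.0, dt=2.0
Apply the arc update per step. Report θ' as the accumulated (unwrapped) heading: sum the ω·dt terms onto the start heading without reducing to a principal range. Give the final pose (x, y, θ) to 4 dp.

(1.7113, 0.2682, 0.2570)

step 1: θ'=-2.2430 (R=0.6667) → pose (-0.1883, -1.1622, -2.2430)
step 2: θ'=0.2570 (R=-0.5000) → pose (-0.7066, -0.3673, 0.2570)
step 3: θ'=0.2570 (straight) → pose (1.7113, 0.2682, 0.2570)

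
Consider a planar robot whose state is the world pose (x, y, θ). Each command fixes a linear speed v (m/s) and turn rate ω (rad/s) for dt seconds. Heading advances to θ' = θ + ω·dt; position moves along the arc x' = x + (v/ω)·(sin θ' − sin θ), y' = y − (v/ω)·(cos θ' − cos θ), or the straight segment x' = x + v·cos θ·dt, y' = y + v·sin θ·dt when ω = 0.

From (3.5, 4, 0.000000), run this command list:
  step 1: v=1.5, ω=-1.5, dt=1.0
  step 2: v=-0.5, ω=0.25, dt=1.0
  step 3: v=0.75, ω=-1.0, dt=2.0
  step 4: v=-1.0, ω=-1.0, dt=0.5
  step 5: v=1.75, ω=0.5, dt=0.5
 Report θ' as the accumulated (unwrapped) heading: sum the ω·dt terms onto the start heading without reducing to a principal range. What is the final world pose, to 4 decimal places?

(3.2982, 2.8099, -3.5000)

step 1: θ'=-1.5000 (R=-1.0000) → pose (4.4975, 3.0707, -1.5000)
step 2: θ'=-1.2500 (R=-2.0000) → pose (4.4005, 3.5599, -1.2500)
step 3: θ'=-3.2500 (R=-0.7500) → pose (3.6076, 2.5778, -3.2500)
step 4: θ'=-3.7500 (R=1.0000) → pose (4.0710, 2.4042, -3.7500)
step 5: θ'=-3.5000 (R=3.5000) → pose (3.2982, 2.8099, -3.5000)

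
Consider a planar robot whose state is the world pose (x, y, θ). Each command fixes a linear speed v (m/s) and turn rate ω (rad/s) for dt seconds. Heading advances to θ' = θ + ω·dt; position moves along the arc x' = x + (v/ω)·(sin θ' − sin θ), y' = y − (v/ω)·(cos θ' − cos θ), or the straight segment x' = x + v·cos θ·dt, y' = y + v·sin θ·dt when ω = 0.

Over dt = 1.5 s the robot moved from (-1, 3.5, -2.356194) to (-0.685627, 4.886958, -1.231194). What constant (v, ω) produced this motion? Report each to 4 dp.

v = -1.0000, ω = 0.7500

Δθ = -1.231194 − -2.356194 = 1.125000
ω = Δθ/dt = 1.125000/1.5 = 0.7500
R = −Δy/(cos θ' − cos θ) = -1.3333
v = R·ω = -1.3333·0.7500 = -1.0000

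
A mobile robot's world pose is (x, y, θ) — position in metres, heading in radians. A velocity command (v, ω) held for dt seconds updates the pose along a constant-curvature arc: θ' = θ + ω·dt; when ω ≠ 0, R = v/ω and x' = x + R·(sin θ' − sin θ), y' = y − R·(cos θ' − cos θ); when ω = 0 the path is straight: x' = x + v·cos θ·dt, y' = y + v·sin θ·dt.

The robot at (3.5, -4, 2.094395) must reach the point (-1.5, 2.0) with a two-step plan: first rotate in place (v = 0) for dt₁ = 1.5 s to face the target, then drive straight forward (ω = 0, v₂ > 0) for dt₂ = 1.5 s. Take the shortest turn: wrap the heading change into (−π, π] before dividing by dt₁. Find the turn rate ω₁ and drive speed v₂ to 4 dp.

heading to target = atan2(2−-4, -1.5−3.5) = 2.2655
Δθ = wrap(2.2655 − 2.0944) = 0.1711; ω₁ = Δθ/dt₁ = 0.1141
distance = √((-1.5−3.5)² + (2−-4)²) = 7.8102; v₂ = distance/dt₂ = 5.2068

ω₁ = 0.1141, v₂ = 5.2068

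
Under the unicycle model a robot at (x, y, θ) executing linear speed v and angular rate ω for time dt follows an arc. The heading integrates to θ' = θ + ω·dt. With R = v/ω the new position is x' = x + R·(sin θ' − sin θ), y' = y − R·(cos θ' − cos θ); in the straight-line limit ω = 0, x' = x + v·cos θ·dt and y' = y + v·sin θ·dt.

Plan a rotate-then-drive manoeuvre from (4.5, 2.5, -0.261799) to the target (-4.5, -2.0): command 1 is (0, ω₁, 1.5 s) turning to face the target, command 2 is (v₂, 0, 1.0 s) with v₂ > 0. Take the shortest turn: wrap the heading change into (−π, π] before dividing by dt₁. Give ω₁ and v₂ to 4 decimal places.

heading to target = atan2(-2−2.5, -4.5−4.5) = -2.6779
Δθ = wrap(-2.6779 − -0.2618) = -2.4161; ω₁ = Δθ/dt₁ = -1.6108
distance = √((-4.5−4.5)² + (-2−2.5)²) = 10.0623; v₂ = distance/dt₂ = 10.0623

ω₁ = -1.6108, v₂ = 10.0623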